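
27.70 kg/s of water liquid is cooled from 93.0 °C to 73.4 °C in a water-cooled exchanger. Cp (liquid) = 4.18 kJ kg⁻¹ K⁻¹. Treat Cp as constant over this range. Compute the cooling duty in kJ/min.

Q_c = 136000 kJ/min

Q = ṁ·Cp·ΔT = 27.70 × 4.18 × (73.4 − 93.0) = -2269.4 kJ/s
Cooling duty = 136160 kJ/min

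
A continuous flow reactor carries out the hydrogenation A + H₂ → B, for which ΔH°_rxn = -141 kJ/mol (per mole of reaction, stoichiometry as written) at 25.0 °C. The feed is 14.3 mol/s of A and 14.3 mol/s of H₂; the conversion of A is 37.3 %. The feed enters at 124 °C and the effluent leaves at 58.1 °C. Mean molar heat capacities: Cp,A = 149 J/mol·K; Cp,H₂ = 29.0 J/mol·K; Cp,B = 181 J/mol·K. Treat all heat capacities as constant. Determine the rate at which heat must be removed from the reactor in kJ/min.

Q_out = 55200 kJ/min

Extent of reaction ξ = 0.373 × 14.3 = 5.3339 mol/s
Reaction term: ξ·ΔH°_rxn = 5.3339 × -141 = -752.08 kJ/s
Sensible, feed 124→25 °C: -251.99 kJ/s
Outlet flows (mol/s): A 8.9661, H₂ 8.9661, B 5.3339
Sensible, products 25→58.1 °C: 84.782 kJ/s
Q = ΔH = -919.29 kJ/s = -919.29 kW
Heat removed = 55158 kJ/min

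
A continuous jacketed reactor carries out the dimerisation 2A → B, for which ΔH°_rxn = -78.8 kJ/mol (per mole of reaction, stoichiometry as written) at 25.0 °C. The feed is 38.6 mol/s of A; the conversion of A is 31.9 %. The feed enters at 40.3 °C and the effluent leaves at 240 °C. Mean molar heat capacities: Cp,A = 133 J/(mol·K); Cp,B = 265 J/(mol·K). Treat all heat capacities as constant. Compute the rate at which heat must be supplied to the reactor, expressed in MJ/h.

Extent of reaction ξ = 0.319 × 38.6 / 2 = 6.1567 mol/s
Reaction term: ξ·ΔH°_rxn = 6.1567 × -78.8 = -485.15 kJ/s
Sensible, feed 40.3→25 °C: -78.547 kJ/s
Outlet flows (mol/s): A 26.287, B 6.1567
Sensible, products 25→240 °C: 1102.4 kJ/s
Q = ΔH = 538.75 kJ/s = 538.75 kW
Heat supplied = 1939.5 MJ/h

Q_in = 1940 MJ/h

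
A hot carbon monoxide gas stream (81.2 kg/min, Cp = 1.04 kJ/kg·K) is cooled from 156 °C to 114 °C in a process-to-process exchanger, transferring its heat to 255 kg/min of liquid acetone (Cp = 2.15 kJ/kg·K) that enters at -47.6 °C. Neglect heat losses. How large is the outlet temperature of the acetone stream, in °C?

T_c,out = -41.1 °C

Heat released by hot stream: Q = 81.2 × 1.04 × (156 − 114) = 3546.8 kJ/min
Energy balance on cold side (adiabatic exchanger): Q = ṁ_c·Cp_c·(T_c,out − T_c,in)
T_c,out = -47.6 + 3546.8/(255 × 2.15) = -41.131 °C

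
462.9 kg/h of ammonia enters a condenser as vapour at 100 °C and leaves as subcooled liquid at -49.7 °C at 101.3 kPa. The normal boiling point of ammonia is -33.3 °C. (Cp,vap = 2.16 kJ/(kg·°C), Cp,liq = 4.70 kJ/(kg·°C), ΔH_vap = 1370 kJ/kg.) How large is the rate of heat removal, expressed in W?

vapour 100→-33.3 °C: -287.93 kJ/kg
condensation at -33.3 °C: -1370 kJ/kg
liquid -33.3→-49.7 °C: -77.08 kJ/kg
Δh = -287.93 + -1370 + -77.08 = -1735 kJ/kg
Q = ṁ·Δh = 462.9 kg/h × -1735 kJ/kg = -803140 kJ/h
|Q| = 223.09 kW = 223090 W

Q_c = 223000 W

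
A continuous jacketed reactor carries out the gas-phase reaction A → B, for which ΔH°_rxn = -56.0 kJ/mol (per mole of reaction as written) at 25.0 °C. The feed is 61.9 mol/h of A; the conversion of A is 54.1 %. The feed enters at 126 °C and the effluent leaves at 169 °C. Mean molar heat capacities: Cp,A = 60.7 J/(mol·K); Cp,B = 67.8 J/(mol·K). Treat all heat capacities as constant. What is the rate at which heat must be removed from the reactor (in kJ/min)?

Extent of reaction ξ = 0.541 × 61.9 = 33.488 mol/h
Reaction term: ξ·ΔH°_rxn = 33.488 × -56.0 = -1875.3 kJ/h
Sensible, feed 126→25 °C: -379.49 kJ/h
Outlet flows (mol/h): A 28.412, B 33.488
Sensible, products 25→169 °C: 575.29 kJ/h
Q = ΔH = -1679.5 kJ/h = -0.46653 kW
Heat removed = 27.992 kJ/min

Q_out = 28.0 kJ/min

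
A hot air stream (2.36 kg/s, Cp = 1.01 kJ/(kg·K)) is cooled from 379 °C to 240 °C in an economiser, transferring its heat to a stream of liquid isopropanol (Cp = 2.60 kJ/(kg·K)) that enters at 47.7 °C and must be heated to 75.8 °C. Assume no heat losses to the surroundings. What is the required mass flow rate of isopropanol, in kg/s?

ṁ_c = 4.53 kg/s

Heat released by hot stream: Q = 2.36 × 1.01 × (379 − 240) = 331.32 kJ/s
Energy balance on cold side (adiabatic exchanger): Q = ṁ_c·Cp_c·(T_c,out − T_c,in)
ṁ_c = 331.32 / [2.60 × (75.8 − 47.7)] = 4.5349 kg/s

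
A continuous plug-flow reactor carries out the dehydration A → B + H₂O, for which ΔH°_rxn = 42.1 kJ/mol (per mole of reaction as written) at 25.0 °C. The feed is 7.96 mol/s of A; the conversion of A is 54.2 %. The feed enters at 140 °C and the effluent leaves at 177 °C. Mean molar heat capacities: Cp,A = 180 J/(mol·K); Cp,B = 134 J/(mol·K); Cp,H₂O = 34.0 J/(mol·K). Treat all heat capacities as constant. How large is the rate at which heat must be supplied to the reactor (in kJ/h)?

Extent of reaction ξ = 0.542 × 7.96 = 4.3143 mol/s
Reaction term: ξ·ΔH°_rxn = 4.3143 × 42.1 = 181.63 kJ/s
Sensible, feed 140→25 °C: -164.77 kJ/s
Outlet flows (mol/s): A 3.6457, B 4.3143, H₂O 4.3143
Sensible, products 25→177 °C: 209.92 kJ/s
Q = ΔH = 226.78 kJ/s = 226.78 kW
Heat supplied = 816400 kJ/h

Q_in = 816000 kJ/h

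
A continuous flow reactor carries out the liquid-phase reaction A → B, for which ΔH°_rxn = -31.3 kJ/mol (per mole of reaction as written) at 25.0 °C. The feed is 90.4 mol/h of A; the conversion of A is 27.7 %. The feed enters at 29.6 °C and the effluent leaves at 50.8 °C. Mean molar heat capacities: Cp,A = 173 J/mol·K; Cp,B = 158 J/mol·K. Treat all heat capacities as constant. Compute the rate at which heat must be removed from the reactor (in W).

Extent of reaction ξ = 0.277 × 90.4 = 25.041 mol/h
Reaction term: ξ·ΔH°_rxn = 25.041 × -31.3 = -783.78 kJ/h
Sensible, feed 29.6→25 °C: -71.94 kJ/h
Outlet flows (mol/h): A 65.359, B 25.041
Sensible, products 25→50.8 °C: 393.8 kJ/h
Q = ΔH = -461.92 kJ/h = -0.12831 kW
Heat removed = 128.31 W

Q_out = 128 W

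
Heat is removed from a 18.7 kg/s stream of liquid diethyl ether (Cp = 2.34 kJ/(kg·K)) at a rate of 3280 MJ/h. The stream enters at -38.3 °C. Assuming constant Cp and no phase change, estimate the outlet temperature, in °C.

Q = 3280 MJ/h = 911.11 kJ/s
ΔT = Q/(ṁ·Cp) = 911.11/(18.7×2.34) = 20.822 K
T_out = -38.3 − 20.822 = -59.122 °C

T_out = -59.1 °C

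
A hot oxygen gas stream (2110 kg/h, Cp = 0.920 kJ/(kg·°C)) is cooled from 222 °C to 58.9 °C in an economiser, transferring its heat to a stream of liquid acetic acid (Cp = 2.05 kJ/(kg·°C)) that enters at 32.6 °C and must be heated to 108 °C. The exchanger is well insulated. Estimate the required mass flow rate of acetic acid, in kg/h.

ṁ_c = 2050 kg/h

Heat released by hot stream: Q = 2110 × 0.920 × (222 − 58.9) = 316610 kJ/h
Energy balance on cold side (adiabatic exchanger): Q = ṁ_c·Cp_c·(T_c,out − T_c,in)
ṁ_c = 316610 / [2.05 × (108 − 32.6)] = 2048.3 kg/h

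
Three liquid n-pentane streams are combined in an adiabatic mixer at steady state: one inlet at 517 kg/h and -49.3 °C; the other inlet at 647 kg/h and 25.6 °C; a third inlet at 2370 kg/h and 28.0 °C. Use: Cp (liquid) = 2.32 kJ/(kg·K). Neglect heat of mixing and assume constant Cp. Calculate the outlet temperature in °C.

T_out = 16.3 °C

Adiabatic, steady state ⇒ Σ ṁᵢCp,ᵢ(T_out − Tᵢ) = 0
Σ ṁᵢCp,ᵢTᵢ = 517×2.32×-49.3 + 647×2.32×25.6 + 2370×2.32×28.0 = 133250
Σ ṁᵢCp,ᵢ = 517×2.32 + 647×2.32 + 2370×2.32 = 8198.9
T_out = 133250 / 8198.9 = 16.252 °C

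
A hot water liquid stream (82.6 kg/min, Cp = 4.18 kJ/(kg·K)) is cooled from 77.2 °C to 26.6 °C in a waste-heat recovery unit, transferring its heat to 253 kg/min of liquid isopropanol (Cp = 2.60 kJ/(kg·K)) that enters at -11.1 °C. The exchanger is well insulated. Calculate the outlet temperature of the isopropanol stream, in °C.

T_c,out = 15.5 °C

Heat released by hot stream: Q = 82.6 × 4.18 × (77.2 − 26.6) = 17471 kJ/min
Energy balance on cold side (adiabatic exchanger): Q = ṁ_c·Cp_c·(T_c,out − T_c,in)
T_c,out = -11.1 + 17471/(253 × 2.60) = 15.459 °C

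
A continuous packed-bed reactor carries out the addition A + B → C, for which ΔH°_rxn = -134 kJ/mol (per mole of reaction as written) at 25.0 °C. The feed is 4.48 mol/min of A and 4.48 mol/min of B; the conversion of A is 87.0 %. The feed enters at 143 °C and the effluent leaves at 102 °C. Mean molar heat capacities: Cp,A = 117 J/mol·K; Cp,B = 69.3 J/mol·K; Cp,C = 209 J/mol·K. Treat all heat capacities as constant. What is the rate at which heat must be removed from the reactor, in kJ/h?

Q_out = 33000 kJ/h

Extent of reaction ξ = 0.870 × 4.48 = 3.8976 mol/min
Reaction term: ξ·ΔH°_rxn = 3.8976 × -134 = -522.28 kJ/min
Sensible, feed 143→25 °C: -98.486 kJ/min
Outlet flows (mol/min): A 0.5824, B 0.5824, C 3.8976
Sensible, products 25→102 °C: 71.079 kJ/min
Q = ΔH = -549.69 kJ/min = -9.1614 kW
Heat removed = 32981 kJ/h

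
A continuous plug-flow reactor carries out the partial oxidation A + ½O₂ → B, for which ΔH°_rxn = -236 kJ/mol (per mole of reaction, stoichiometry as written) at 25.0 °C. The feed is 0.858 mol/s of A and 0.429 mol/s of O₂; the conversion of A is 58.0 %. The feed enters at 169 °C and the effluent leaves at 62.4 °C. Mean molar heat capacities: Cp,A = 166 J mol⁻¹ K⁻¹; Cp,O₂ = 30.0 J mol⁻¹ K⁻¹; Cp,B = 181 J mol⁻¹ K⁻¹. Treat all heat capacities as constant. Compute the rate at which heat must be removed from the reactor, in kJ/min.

Q_out = 8040 kJ/min

Extent of reaction ξ = 0.580 × 0.858 = 0.49764 mol/s
Reaction term: ξ·ΔH°_rxn = 0.49764 × -236 = -117.44 kJ/s
Sensible, feed 169→25 °C: -22.363 kJ/s
Outlet flows (mol/s): A 0.36036, O₂ 0.18018, B 0.49764
Sensible, products 25→62.4 °C: 5.8081 kJ/s
Q = ΔH = -134 kJ/s = -134 kW
Heat removed = 8039.9 kJ/min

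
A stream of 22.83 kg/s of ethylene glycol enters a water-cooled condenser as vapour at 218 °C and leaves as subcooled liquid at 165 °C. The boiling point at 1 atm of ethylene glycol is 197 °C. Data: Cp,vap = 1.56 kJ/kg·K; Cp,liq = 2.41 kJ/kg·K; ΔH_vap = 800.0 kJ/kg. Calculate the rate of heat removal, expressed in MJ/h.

vapour 218→197 °C: -32.76 kJ/kg
condensation at 197 °C: -800 kJ/kg
liquid 197→165 °C: -77.12 kJ/kg
Δh = -32.76 + -800 + -77.12 = -909.88 kJ/kg
Q = ṁ·Δh = 22.83 kg/s × -909.88 kJ/kg = -20773 kJ/s
|Q| = 20773 kW = 74781 MJ/h

Q_c = 74800 MJ/h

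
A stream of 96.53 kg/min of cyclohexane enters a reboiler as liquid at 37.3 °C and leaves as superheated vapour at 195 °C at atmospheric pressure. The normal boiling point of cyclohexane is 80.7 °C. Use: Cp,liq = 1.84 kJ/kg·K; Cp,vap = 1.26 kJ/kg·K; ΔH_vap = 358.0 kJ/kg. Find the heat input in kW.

Q = 936 kW

liquid 37.3→80.7 °C: 79.856 kJ/kg
vaporisation at 80.7 °C: 358 kJ/kg
vapour 80.7→195 °C: 144.02 kJ/kg
Δh = 79.856 + 358 + 144.02 = 581.87 kJ/kg
Q = ṁ·Δh = 96.53 kg/min × 581.87 kJ/kg = 56168 kJ/min
|Q| = 936.14 kW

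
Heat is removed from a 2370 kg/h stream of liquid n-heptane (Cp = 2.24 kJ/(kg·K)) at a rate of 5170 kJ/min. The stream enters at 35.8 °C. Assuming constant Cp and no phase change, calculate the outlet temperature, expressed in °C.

T_out = -22.6 °C

Q = 5170 kJ/min = 310200 kJ/h
ΔT = Q/(ṁ·Cp) = 310200/(2370×2.24) = 58.431 K
T_out = 35.8 − 58.431 = -22.631 °C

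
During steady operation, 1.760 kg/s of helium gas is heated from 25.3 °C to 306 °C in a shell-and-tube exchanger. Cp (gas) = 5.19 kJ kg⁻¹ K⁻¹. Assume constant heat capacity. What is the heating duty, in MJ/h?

Q = 9230 MJ/h

Q = ṁ·Cp·ΔT = 1.760 × 5.19 × (306 − 25.3) = 2564 kJ/s
Heating duty = 9230.5 MJ/h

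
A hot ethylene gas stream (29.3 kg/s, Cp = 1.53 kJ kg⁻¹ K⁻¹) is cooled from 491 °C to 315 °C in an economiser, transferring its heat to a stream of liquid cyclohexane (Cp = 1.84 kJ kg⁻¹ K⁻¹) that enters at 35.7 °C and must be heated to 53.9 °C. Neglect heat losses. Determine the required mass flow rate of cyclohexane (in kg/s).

Heat released by hot stream: Q = 29.3 × 1.53 × (491 − 315) = 7889.9 kJ/s
Energy balance on cold side (adiabatic exchanger): Q = ṁ_c·Cp_c·(T_c,out − T_c,in)
ṁ_c = 7889.9 / [1.84 × (53.9 − 35.7)] = 235.6 kg/s

ṁ_c = 236 kg/s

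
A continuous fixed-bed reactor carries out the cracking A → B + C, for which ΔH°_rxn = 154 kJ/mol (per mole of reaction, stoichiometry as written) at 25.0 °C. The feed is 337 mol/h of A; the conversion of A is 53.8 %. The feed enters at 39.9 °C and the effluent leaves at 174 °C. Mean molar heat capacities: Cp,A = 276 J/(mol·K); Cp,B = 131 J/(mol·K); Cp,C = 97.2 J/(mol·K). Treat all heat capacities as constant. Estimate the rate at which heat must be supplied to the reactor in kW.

Extent of reaction ξ = 0.538 × 337 = 181.31 mol/h
Reaction term: ξ·ΔH°_rxn = 181.31 × 154 = 27921 kJ/h
Sensible, feed 39.9→25 °C: -1385.9 kJ/h
Outlet flows (mol/h): A 155.69, B 181.31, C 181.31
Sensible, products 25→174 °C: 12567 kJ/h
Q = ΔH = 39103 kJ/h = 10.862 kW
Heat supplied = 10.862 kW

Q_in = 10.9 kW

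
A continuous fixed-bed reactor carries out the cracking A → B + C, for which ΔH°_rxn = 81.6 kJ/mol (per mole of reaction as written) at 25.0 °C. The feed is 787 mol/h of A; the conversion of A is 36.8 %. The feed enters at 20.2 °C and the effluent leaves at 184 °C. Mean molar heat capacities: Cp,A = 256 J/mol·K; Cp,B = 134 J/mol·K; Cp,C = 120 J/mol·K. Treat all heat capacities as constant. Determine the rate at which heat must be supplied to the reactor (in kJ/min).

Q_in = 942 kJ/min

Extent of reaction ξ = 0.368 × 787 = 289.62 mol/h
Reaction term: ξ·ΔH°_rxn = 289.62 × 81.6 = 23633 kJ/h
Sensible, feed 20.2→25 °C: 967.07 kJ/h
Outlet flows (mol/h): A 497.38, B 289.62, C 289.62
Sensible, products 25→184 °C: 31942 kJ/h
Q = ΔH = 56542 kJ/h = 15.706 kW
Heat supplied = 942.36 kJ/min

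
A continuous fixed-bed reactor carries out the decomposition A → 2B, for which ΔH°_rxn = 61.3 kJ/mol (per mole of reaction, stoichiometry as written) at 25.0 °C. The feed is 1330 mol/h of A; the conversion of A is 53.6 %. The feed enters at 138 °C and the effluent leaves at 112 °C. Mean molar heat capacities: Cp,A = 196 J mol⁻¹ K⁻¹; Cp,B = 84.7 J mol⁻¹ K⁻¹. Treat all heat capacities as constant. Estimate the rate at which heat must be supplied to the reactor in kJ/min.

Q_in = 588 kJ/min

Extent of reaction ξ = 0.536 × 1330 = 712.88 mol/h
Reaction term: ξ·ΔH°_rxn = 712.88 × 61.3 = 43700 kJ/h
Sensible, feed 138→25 °C: -29457 kJ/h
Outlet flows (mol/h): A 617.12, B 1425.8
Sensible, products 25→112 °C: 21029 kJ/h
Q = ΔH = 35272 kJ/h = 9.7978 kW
Heat supplied = 587.87 kJ/min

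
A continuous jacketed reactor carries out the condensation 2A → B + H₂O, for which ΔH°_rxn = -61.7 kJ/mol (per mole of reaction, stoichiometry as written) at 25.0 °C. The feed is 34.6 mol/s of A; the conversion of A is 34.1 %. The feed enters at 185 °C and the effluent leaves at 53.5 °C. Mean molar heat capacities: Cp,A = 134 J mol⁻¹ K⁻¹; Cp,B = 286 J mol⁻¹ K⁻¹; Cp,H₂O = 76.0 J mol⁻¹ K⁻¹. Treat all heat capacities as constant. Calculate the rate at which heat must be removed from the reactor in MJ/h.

Q_out = 3450 MJ/h

Extent of reaction ξ = 0.341 × 34.6 / 2 = 5.8993 mol/s
Reaction term: ξ·ΔH°_rxn = 5.8993 × -61.7 = -363.99 kJ/s
Sensible, feed 185→25 °C: -741.82 kJ/s
Outlet flows (mol/s): A 22.801, B 5.8993, H₂O 5.8993
Sensible, products 25→53.5 °C: 147.94 kJ/s
Q = ΔH = -957.87 kJ/s = -957.87 kW
Heat removed = 3448.3 MJ/h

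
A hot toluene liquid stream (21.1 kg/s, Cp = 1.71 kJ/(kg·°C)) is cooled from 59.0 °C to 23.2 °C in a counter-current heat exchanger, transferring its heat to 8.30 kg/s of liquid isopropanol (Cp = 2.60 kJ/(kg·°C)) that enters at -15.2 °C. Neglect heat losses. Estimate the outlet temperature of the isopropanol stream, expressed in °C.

T_c,out = 44.7 °C

Heat released by hot stream: Q = 21.1 × 1.71 × (59.0 − 23.2) = 1291.7 kJ/s
Energy balance on cold side (adiabatic exchanger): Q = ṁ_c·Cp_c·(T_c,out − T_c,in)
T_c,out = -15.2 + 1291.7/(8.30 × 2.60) = 44.656 °C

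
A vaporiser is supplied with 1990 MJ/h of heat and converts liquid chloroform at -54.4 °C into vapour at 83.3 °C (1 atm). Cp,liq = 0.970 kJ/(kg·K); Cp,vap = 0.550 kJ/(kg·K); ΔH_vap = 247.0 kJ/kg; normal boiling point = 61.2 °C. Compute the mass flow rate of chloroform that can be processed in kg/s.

Δh = 0.970×(61.2−-54.4) + 247.0 + 0.550×(83.3−61.2) = 371.29 kJ/kg
Q = 1990 MJ/h = 552.78 kJ/s = 552.78 kJ/s
ṁ = Q/Δh = 552.78 / 371.29 = 1.4888 kg/s

ṁ = 1.49 kg/s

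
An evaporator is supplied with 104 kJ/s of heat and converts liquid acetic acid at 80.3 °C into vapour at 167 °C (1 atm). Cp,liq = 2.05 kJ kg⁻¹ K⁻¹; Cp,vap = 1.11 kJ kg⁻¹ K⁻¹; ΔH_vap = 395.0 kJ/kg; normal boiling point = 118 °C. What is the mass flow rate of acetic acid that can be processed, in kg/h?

Δh = 2.05×(118−80.3) + 395.0 + 1.11×(167−118) = 526.67 kJ/kg
Q = 104 kJ/s = 104 kJ/s = 374400 kJ/h
ṁ = Q/Δh = 374400 / 526.67 = 710.87 kg/h

ṁ = 711 kg/h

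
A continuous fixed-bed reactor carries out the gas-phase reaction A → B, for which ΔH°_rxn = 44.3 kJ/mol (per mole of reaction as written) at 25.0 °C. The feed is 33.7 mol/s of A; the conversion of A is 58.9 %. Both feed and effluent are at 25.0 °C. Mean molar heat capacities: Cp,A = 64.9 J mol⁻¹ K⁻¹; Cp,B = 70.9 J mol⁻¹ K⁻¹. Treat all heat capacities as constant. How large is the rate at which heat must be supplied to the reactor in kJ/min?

Extent of reaction ξ = 0.589 × 33.7 = 19.849 mol/s
Reaction term: ξ·ΔH°_rxn = 19.849 × 44.3 = 879.32 kJ/s
Q = ΔH = 879.32 kJ/s = 879.32 kW
Heat supplied = 52759 kJ/min

Q_in = 52800 kJ/min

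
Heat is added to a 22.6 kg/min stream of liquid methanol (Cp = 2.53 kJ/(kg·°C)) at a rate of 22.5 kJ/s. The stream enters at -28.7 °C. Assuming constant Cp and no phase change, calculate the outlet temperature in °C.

Q = 22.5 kJ/s = 1350 kJ/min
ΔT = Q/(ṁ·Cp) = 1350/(22.6×2.53) = 23.61 K
T_out = -28.7 + 23.61 = -5.0895 °C

T_out = -5.09 °C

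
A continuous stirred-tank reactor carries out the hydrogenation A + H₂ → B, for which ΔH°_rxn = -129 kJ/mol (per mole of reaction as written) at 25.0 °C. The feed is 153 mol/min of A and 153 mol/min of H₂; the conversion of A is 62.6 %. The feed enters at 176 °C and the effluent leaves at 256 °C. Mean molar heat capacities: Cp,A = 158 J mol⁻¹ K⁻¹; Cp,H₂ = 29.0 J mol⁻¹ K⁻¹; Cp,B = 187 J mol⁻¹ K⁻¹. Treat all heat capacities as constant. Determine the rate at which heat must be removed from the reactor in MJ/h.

Q_out = 604 MJ/h

Extent of reaction ξ = 0.626 × 153 = 95.778 mol/min
Reaction term: ξ·ΔH°_rxn = 95.778 × -129 = -12355 kJ/min
Sensible, feed 176→25 °C: -4320.3 kJ/min
Outlet flows (mol/min): A 57.222, H₂ 57.222, B 95.778
Sensible, products 25→256 °C: 6609.1 kJ/min
Q = ΔH = -10066 kJ/min = -167.77 kW
Heat removed = 603.99 MJ/h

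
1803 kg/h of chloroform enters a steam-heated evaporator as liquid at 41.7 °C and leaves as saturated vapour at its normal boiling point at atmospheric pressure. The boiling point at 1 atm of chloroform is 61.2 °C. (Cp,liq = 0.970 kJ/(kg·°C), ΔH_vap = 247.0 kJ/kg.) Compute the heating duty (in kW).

Q = 133 kW

liquid 41.7→61.2 °C: 18.915 kJ/kg
vaporisation at 61.2 °C: 247 kJ/kg
Δh = 18.915 + 247 = 265.92 kJ/kg
Q = ṁ·Δh = 1803 kg/h × 265.92 kJ/kg = 479440 kJ/h
|Q| = 133.18 kW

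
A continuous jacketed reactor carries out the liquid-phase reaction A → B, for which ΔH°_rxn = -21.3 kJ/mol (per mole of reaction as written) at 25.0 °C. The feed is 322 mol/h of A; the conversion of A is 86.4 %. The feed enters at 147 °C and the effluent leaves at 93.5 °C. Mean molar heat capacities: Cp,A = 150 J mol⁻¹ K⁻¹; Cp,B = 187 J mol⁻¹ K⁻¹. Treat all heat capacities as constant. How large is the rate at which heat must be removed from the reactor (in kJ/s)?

Q_out = 2.17 kJ/s

Extent of reaction ξ = 0.864 × 322 = 278.21 mol/h
Reaction term: ξ·ΔH°_rxn = 278.21 × -21.3 = -5925.8 kJ/h
Sensible, feed 147→25 °C: -5892.6 kJ/h
Outlet flows (mol/h): A 43.792, B 278.21
Sensible, products 25→93.5 °C: 4013.7 kJ/h
Q = ΔH = -7804.8 kJ/h = -2.168 kW
Heat removed = 2.168 kJ/s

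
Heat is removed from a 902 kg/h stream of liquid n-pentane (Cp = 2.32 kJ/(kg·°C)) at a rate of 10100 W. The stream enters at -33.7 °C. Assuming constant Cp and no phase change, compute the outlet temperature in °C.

Q = 10100 W = 36360 kJ/h
ΔT = Q/(ṁ·Cp) = 36360/(902×2.32) = 17.375 K
T_out = -33.7 − 17.375 = -51.075 °C

T_out = -51.1 °C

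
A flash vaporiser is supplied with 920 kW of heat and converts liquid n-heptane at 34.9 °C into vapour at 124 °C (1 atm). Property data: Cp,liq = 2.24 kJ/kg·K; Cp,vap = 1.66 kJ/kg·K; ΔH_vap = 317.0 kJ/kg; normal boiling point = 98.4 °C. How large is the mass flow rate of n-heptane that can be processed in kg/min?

Δh = 2.24×(98.4−34.9) + 317.0 + 1.66×(124−98.4) = 501.74 kJ/kg
Q = 920 kW = 920 kJ/s = 55200 kJ/min
ṁ = Q/Δh = 55200 / 501.74 = 110.02 kg/min

ṁ = 110 kg/min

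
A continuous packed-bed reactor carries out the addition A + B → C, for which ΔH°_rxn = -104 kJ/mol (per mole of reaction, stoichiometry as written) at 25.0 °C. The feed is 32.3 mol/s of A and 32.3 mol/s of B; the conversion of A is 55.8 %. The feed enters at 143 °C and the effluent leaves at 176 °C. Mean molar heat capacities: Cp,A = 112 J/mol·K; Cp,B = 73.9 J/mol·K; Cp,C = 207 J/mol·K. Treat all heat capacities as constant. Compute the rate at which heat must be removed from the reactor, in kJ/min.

Extent of reaction ξ = 0.558 × 32.3 = 18.023 mol/s
Reaction term: ξ·ΔH°_rxn = 18.023 × -104 = -1874.4 kJ/s
Sensible, feed 143→25 °C: -708.54 kJ/s
Outlet flows (mol/s): A 14.277, B 14.277, C 18.023
Sensible, products 25→176 °C: 964.11 kJ/s
Q = ΔH = -1618.9 kJ/s = -1618.9 kW
Heat removed = 97132 kJ/min

Q_out = 97100 kJ/min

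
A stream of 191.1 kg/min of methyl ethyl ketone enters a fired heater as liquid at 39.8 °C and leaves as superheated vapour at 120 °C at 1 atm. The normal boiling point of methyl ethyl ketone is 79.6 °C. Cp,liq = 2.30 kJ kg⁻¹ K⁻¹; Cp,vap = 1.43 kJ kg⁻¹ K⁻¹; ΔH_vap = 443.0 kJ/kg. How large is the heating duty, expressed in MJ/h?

Q = 6790 MJ/h

liquid 39.8→79.6 °C: 91.54 kJ/kg
vaporisation at 79.6 °C: 443 kJ/kg
vapour 79.6→120 °C: 57.772 kJ/kg
Δh = 91.54 + 443 + 57.772 = 592.31 kJ/kg
Q = ṁ·Δh = 191.1 kg/min × 592.31 kJ/kg = 113190 kJ/min
|Q| = 1886.5 kW = 6791.4 MJ/h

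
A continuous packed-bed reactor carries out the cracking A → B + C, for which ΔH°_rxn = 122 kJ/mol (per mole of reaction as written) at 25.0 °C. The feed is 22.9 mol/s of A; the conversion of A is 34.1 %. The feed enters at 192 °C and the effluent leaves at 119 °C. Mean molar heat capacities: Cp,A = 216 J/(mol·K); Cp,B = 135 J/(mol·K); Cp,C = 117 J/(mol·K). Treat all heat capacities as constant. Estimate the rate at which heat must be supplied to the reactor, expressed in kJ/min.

Extent of reaction ξ = 0.341 × 22.9 = 7.8089 mol/s
Reaction term: ξ·ΔH°_rxn = 7.8089 × 122 = 952.69 kJ/s
Sensible, feed 192→25 °C: -826.05 kJ/s
Outlet flows (mol/s): A 15.091, B 7.8089, C 7.8089
Sensible, products 25→119 °C: 491.39 kJ/s
Q = ΔH = 618.02 kJ/s = 618.02 kW
Heat supplied = 37081 kJ/min

Q_in = 37100 kJ/min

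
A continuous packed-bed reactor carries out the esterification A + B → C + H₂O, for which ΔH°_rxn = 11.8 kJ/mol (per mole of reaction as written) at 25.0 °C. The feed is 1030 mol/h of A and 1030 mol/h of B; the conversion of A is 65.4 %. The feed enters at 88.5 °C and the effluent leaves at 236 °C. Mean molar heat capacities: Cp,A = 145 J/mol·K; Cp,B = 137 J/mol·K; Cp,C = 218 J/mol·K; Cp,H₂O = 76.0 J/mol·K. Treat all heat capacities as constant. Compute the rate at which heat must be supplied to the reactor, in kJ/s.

Q_in = 14.6 kJ/s

Extent of reaction ξ = 0.654 × 1030 = 673.62 mol/h
Reaction term: ξ·ΔH°_rxn = 673.62 × 11.8 = 7948.7 kJ/h
Sensible, feed 88.5→25 °C: -18444 kJ/h
Outlet flows (mol/h): A 356.38, B 356.38, C 673.62, H₂O 673.62
Sensible, products 25→236 °C: 62993 kJ/h
Q = ΔH = 52497 kJ/h = 14.583 kW
Heat supplied = 14.583 kJ/s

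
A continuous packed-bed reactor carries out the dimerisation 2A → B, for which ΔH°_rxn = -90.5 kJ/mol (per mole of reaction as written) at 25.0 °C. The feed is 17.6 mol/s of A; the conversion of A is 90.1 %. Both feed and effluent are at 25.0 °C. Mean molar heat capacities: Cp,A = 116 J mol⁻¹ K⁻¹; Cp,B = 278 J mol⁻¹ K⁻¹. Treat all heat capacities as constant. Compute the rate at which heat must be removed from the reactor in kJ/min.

Extent of reaction ξ = 0.901 × 17.6 / 2 = 7.9288 mol/s
Reaction term: ξ·ΔH°_rxn = 7.9288 × -90.5 = -717.56 kJ/s
Q = ΔH = -717.56 kJ/s = -717.56 kW
Heat removed = 43053 kJ/min

Q_out = 43100 kJ/min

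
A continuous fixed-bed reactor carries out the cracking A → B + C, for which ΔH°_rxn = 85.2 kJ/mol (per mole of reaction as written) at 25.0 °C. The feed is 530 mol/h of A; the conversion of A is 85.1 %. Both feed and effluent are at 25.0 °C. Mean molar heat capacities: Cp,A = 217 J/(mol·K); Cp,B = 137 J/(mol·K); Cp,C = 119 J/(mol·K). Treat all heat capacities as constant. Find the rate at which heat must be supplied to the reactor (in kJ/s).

Extent of reaction ξ = 0.851 × 530 = 451.03 mol/h
Reaction term: ξ·ΔH°_rxn = 451.03 × 85.2 = 38428 kJ/h
Q = ΔH = 38428 kJ/h = 10.674 kW
Heat supplied = 10.674 kJ/s

Q_in = 10.7 kJ/s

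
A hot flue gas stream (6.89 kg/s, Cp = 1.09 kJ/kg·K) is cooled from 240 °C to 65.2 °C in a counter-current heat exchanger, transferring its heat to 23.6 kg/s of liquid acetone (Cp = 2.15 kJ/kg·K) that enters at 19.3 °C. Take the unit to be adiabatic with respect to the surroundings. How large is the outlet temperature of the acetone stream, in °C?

T_c,out = 45.2 °C

Heat released by hot stream: Q = 6.89 × 1.09 × (240 − 65.2) = 1312.8 kJ/s
Energy balance on cold side (adiabatic exchanger): Q = ṁ_c·Cp_c·(T_c,out − T_c,in)
T_c,out = 19.3 + 1312.8/(23.6 × 2.15) = 45.172 °C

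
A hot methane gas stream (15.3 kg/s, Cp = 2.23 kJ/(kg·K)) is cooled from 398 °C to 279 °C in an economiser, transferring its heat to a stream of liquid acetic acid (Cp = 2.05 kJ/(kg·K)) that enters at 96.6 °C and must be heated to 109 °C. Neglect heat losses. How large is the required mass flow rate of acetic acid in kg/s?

Heat released by hot stream: Q = 15.3 × 2.23 × (398 − 279) = 4060.2 kJ/s
Energy balance on cold side (adiabatic exchanger): Q = ṁ_c·Cp_c·(T_c,out − T_c,in)
ṁ_c = 4060.2 / [2.05 × (109 − 96.6)] = 159.72 kg/s

ṁ_c = 160 kg/s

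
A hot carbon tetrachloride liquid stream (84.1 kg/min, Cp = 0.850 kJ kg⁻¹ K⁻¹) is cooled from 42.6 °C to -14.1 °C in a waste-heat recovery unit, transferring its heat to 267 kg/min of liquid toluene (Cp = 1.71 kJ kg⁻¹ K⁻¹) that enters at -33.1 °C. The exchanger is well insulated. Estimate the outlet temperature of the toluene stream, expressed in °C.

T_c,out = -24.2 °C

Heat released by hot stream: Q = 84.1 × 0.850 × (42.6 − -14.1) = 4053.2 kJ/min
Energy balance on cold side (adiabatic exchanger): Q = ṁ_c·Cp_c·(T_c,out − T_c,in)
T_c,out = -33.1 + 4053.2/(267 × 1.71) = -24.223 °C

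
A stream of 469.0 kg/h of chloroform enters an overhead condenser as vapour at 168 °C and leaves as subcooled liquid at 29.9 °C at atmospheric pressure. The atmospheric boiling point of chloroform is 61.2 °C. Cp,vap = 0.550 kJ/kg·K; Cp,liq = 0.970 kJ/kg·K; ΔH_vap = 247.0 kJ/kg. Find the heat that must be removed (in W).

Q_c = 43800 W

vapour 168→61.2 °C: -58.74 kJ/kg
condensation at 61.2 °C: -247 kJ/kg
liquid 61.2→29.9 °C: -30.361 kJ/kg
Δh = -58.74 + -247 + -30.361 = -336.1 kJ/kg
Q = ṁ·Δh = 469.0 kg/h × -336.1 kJ/kg = -157630 kJ/h
|Q| = 43.786 kW = 43786 W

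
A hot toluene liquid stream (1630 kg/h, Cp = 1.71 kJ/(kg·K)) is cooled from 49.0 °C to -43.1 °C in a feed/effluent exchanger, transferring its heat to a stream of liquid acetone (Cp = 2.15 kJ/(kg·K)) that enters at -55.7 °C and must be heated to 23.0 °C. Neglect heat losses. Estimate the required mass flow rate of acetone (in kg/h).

Heat released by hot stream: Q = 1630 × 1.71 × (49.0 − -43.1) = 256710 kJ/h
Energy balance on cold side (adiabatic exchanger): Q = ṁ_c·Cp_c·(T_c,out − T_c,in)
ṁ_c = 256710 / [2.15 × (23.0 − -55.7)] = 1517.2 kg/h

ṁ_c = 1520 kg/h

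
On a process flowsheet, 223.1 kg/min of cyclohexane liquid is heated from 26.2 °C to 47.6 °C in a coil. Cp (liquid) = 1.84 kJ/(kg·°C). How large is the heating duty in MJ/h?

Q = ṁ·Cp·ΔT = 223.1 × 1.84 × (47.6 − 26.2) = 8784.8 kJ/min
Converting: 8784.8 / 60 s = 146.41 kW
Heating duty = 527.09 MJ/h

Q = 527 MJ/h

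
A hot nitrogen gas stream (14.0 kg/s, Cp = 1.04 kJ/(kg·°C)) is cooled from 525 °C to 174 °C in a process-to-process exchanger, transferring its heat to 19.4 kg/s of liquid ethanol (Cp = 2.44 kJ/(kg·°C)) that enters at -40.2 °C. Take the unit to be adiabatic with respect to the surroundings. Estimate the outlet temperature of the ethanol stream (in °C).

T_c,out = 67.8 °C

Heat released by hot stream: Q = 14.0 × 1.04 × (525 − 174) = 5110.6 kJ/s
Energy balance on cold side (adiabatic exchanger): Q = ṁ_c·Cp_c·(T_c,out − T_c,in)
T_c,out = -40.2 + 5110.6/(19.4 × 2.44) = 67.763 °C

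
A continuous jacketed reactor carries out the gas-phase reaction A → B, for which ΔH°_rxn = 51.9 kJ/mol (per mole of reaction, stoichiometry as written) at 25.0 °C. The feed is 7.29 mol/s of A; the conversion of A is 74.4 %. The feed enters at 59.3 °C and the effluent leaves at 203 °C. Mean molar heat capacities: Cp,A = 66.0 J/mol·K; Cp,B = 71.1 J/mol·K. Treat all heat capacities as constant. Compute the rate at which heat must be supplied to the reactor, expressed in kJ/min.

Q_in = 21300 kJ/min

Extent of reaction ξ = 0.744 × 7.29 = 5.4238 mol/s
Reaction term: ξ·ΔH°_rxn = 5.4238 × 51.9 = 281.49 kJ/s
Sensible, feed 59.3→25 °C: -16.503 kJ/s
Outlet flows (mol/s): A 1.8662, B 5.4238
Sensible, products 25→203 °C: 90.567 kJ/s
Q = ΔH = 355.56 kJ/s = 355.56 kW
Heat supplied = 21333 kJ/min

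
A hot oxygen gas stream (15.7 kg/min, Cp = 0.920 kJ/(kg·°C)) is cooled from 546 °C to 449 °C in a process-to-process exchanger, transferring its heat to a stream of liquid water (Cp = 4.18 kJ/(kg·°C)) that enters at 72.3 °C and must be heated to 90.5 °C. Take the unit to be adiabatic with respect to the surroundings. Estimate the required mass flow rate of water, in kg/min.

Heat released by hot stream: Q = 15.7 × 0.920 × (546 − 449) = 1401.1 kJ/min
Energy balance on cold side (adiabatic exchanger): Q = ṁ_c·Cp_c·(T_c,out − T_c,in)
ṁ_c = 1401.1 / [4.18 × (90.5 − 72.3)] = 18.417 kg/min

ṁ_c = 18.4 kg/min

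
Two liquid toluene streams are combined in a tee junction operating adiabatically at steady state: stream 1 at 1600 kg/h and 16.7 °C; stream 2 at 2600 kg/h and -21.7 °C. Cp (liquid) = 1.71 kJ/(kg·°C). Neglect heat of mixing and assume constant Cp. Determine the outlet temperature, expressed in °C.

T_out = -7.07 °C

No heat crosses the boundary, so H_out = H_in.
Σ ṁᵢCp,ᵢTᵢ = 1600×1.71×16.7 + 2600×1.71×-21.7 = -50787
Σ ṁᵢCp,ᵢ = 1600×1.71 + 2600×1.71 = 7182
T_out = -50787 / 7182 = -7.0714 °C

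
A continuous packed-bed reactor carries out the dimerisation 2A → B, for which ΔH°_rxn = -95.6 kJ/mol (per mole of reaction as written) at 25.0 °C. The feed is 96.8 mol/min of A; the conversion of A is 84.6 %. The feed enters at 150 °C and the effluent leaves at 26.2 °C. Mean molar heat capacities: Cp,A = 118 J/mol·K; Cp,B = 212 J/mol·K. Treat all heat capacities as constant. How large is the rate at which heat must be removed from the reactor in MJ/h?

Extent of reaction ξ = 0.846 × 96.8 / 2 = 40.946 mol/min
Reaction term: ξ·ΔH°_rxn = 40.946 × -95.6 = -3914.5 kJ/min
Sensible, feed 150→25 °C: -1427.8 kJ/min
Outlet flows (mol/min): A 14.907, B 40.946
Sensible, products 25→26.2 °C: 12.528 kJ/min
Q = ΔH = -5329.7 kJ/min = -88.829 kW
Heat removed = 319.78 MJ/h

Q_out = 320 MJ/h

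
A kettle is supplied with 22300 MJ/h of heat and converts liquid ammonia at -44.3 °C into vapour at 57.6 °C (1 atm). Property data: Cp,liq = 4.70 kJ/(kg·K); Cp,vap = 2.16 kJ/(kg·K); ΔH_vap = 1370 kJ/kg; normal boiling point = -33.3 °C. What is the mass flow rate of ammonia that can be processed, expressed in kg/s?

ṁ = 3.83 kg/s

Δh = 4.70×(-33.3−-44.3) + 1370 + 2.16×(57.6−-33.3) = 1618 kJ/kg
Q = 22300 MJ/h = 6194.4 kJ/s = 6194.4 kJ/s
ṁ = Q/Δh = 6194.4 / 1618 = 3.8284 kg/s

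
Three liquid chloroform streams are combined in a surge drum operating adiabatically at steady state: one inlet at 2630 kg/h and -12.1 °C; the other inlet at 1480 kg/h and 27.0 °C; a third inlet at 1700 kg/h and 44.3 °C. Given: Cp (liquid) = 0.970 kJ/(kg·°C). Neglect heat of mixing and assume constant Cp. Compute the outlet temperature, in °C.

T_out = 14.4 °C

No heat crosses the boundary, so H_out = H_in.
T_out = Σ ṁᵢCp,ᵢTᵢ / Σ ṁᵢCp,ᵢ
      = 80944 / 5635.7 = 14.363 °C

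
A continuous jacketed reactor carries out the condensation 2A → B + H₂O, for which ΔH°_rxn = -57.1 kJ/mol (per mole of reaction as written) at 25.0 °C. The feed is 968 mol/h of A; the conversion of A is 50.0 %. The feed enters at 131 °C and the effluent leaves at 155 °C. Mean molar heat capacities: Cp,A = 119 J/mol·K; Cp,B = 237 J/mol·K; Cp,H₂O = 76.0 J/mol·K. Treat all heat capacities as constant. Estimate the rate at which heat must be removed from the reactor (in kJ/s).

Q_out = 2.42 kJ/s

Extent of reaction ξ = 0.500 × 968 / 2 = 242 mol/h
Reaction term: ξ·ΔH°_rxn = 242 × -57.1 = -13818 kJ/h
Sensible, feed 131→25 °C: -12210 kJ/h
Outlet flows (mol/h): A 484, B 242, H₂O 242
Sensible, products 25→155 °C: 17334 kJ/h
Q = ΔH = -8694.1 kJ/h = -2.415 kW
Heat removed = 2.415 kJ/s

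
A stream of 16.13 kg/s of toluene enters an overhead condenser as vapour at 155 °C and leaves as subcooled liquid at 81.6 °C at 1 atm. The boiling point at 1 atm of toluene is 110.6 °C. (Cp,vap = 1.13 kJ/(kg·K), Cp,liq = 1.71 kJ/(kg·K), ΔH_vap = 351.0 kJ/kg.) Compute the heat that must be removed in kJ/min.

vapour 155→110.6 °C: -50.172 kJ/kg
condensation at 110.6 °C: -351 kJ/kg
liquid 110.6→81.6 °C: -49.59 kJ/kg
Δh = -50.172 + -351 + -49.59 = -450.76 kJ/kg
Q = ṁ·Δh = 16.13 kg/s × -450.76 kJ/kg = -7270.8 kJ/s
|Q| = 7270.8 kW = 436250 kJ/min

Q_c = 436000 kJ/min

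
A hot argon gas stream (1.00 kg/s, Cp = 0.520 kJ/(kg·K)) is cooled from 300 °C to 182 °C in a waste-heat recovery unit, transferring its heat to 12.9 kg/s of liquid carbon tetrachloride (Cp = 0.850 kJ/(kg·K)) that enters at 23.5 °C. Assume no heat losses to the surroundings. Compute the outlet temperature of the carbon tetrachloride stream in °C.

Heat released by hot stream: Q = 1.00 × 0.520 × (300 − 182) = 61.36 kJ/s
Energy balance on cold side (adiabatic exchanger): Q = ṁ_c·Cp_c·(T_c,out − T_c,in)
T_c,out = 23.5 + 61.36/(12.9 × 0.850) = 29.096 °C

T_c,out = 29.1 °C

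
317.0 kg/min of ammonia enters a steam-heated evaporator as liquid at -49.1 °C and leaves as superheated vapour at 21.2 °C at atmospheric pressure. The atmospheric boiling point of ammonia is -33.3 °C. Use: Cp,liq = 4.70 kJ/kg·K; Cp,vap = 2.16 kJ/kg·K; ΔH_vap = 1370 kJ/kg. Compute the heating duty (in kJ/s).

Q = 8250 kJ/s

liquid -49.1→-33.3 °C: 74.26 kJ/kg
vaporisation at -33.3 °C: 1370 kJ/kg
vapour -33.3→21.2 °C: 117.72 kJ/kg
Δh = 74.26 + 1370 + 117.72 = 1562 kJ/kg
Q = ṁ·Δh = 317.0 kg/min × 1562 kJ/kg = 495150 kJ/min
|Q| = 8252.5 kW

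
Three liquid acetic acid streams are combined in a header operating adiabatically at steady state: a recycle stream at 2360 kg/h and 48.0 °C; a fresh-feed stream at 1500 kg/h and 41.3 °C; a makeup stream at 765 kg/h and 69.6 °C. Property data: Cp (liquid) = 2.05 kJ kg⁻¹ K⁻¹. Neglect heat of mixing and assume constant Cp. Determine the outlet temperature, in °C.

Adiabatic, steady state ⇒ Σ ṁᵢCp,ᵢ(T_out − Tᵢ) = 0
T_out = Σ ṁᵢCp,ᵢTᵢ / Σ ṁᵢCp,ᵢ
      = 468370 / 9481.2 = 49.4 °C

T_out = 49.4 °C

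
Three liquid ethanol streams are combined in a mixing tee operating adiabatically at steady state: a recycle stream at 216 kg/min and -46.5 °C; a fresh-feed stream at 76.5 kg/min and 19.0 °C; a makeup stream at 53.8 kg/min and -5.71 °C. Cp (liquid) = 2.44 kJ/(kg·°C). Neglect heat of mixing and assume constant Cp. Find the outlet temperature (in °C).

Energy balance with Q = 0: Σ ṁᵢCp,ᵢ(T_out − Tᵢ) = 0
T_out = Σ ṁᵢCp,ᵢTᵢ / Σ ṁᵢCp,ᵢ
      = -21710 / 844.97 = -25.694 °C

T_out = -25.7 °C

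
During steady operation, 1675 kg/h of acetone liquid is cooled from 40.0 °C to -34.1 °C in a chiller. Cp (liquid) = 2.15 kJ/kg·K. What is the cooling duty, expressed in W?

Q = ṁ·Cp·ΔT = 1675 × 2.15 × (-34.1 − 40.0) = -266850 kJ/h
Converting: 266850 / 3600 s = 74.126 kW
Cooling duty = 74126 W

Q_c = 74100 W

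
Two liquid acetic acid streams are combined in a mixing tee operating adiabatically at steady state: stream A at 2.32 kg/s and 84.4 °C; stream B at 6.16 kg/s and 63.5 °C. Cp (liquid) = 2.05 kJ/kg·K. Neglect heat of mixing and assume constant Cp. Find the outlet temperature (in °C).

No heat crosses the boundary, so H_out = H_in.
Σ ṁᵢCp,ᵢTᵢ = 2.32×2.05×84.4 + 6.16×2.05×63.5 = 1203.3
Σ ṁᵢCp,ᵢ = 2.32×2.05 + 6.16×2.05 = 17.384
T_out = 1203.3 / 17.384 = 69.218 °C

T_out = 69.2 °C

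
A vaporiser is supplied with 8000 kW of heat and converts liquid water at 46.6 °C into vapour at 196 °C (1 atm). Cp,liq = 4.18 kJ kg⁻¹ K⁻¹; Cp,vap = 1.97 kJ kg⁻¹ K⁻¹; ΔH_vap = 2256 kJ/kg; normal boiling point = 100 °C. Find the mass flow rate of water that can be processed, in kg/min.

Δh = 4.18×(100−46.6) + 2256 + 1.97×(196−100) = 2668.3 kJ/kg
Q = 8000 kW = 8000 kJ/s = 480000 kJ/min
ṁ = Q/Δh = 480000 / 2668.3 = 179.89 kg/min

ṁ = 180 kg/min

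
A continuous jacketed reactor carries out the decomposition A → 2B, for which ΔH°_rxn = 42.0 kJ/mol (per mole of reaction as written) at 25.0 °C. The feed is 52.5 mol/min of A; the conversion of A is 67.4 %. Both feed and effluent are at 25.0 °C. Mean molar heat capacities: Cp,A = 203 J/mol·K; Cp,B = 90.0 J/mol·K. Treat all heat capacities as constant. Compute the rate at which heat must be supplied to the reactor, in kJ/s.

Extent of reaction ξ = 0.674 × 52.5 = 35.385 mol/min
Reaction term: ξ·ΔH°_rxn = 35.385 × 42.0 = 1486.2 kJ/min
Q = ΔH = 1486.2 kJ/min = 24.77 kW
Heat supplied = 24.77 kJ/s

Q_in = 24.8 kJ/s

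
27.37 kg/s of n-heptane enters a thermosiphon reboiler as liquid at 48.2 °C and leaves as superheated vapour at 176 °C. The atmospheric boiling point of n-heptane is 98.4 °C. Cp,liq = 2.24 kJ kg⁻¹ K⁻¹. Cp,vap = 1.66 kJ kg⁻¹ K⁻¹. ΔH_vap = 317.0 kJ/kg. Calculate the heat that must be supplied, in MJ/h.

liquid 48.2→98.4 °C: 112.45 kJ/kg
vaporisation at 98.4 °C: 317 kJ/kg
vapour 98.4→176 °C: 128.82 kJ/kg
Δh = 112.45 + 317 + 128.82 = 558.26 kJ/kg
Q = ṁ·Δh = 27.37 kg/s × 558.26 kJ/kg = 15280 kJ/s
|Q| = 15280 kW = 55007 MJ/h

Q = 55000 MJ/h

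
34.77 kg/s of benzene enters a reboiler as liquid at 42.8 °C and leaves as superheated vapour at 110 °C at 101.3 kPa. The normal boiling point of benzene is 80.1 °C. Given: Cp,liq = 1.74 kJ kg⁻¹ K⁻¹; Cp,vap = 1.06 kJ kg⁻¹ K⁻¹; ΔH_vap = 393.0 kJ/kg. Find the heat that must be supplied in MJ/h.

liquid 42.8→80.1 °C: 64.902 kJ/kg
vaporisation at 80.1 °C: 393 kJ/kg
vapour 80.1→110 °C: 31.694 kJ/kg
Δh = 64.902 + 393 + 31.694 = 489.6 kJ/kg
Q = ṁ·Δh = 34.77 kg/s × 489.6 kJ/kg = 17023 kJ/s
|Q| = 17023 kW = 61284 MJ/h

Q = 61300 MJ/h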